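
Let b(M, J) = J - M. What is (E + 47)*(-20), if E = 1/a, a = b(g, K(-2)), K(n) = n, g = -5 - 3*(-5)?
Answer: -2815/3 ≈ -938.33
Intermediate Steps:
g = 10 (g = -5 + 15 = 10)
a = -12 (a = -2 - 1*10 = -2 - 10 = -12)
E = -1/12 (E = 1/(-12) = -1/12 ≈ -0.083333)
(E + 47)*(-20) = (-1/12 + 47)*(-20) = (563/12)*(-20) = -2815/3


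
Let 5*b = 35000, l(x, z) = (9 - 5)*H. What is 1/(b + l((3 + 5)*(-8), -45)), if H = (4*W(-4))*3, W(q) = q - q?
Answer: 1/7000 ≈ 0.00014286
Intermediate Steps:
W(q) = 0
H = 0 (H = (4*0)*3 = 0*3 = 0)
l(x, z) = 0 (l(x, z) = (9 - 5)*0 = 4*0 = 0)
b = 7000 (b = (⅕)*35000 = 7000)
1/(b + l((3 + 5)*(-8), -45)) = 1/(7000 + 0) = 1/7000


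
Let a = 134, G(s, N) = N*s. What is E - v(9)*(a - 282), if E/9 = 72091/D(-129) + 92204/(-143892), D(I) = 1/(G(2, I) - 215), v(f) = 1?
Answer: -175234900762/571 ≈ -3.0689e+8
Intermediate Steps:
D(I) = 1/(-215 + 2*I) (D(I) = 1/(I*2 - 215) = 1/(2*I - 215) = 1/(-215 + 2*I))
E = -175234985270/571 (E = 9*(72091/(1/(-215 + 2*(-129))) + 92204/(-143892)) = 9*(72091/(1/(-215 - 258)) + 92204*(-1/143892)) = 9*(72091/(1/(-473)) - 3293/5139) = 9*(72091/(-1/473) - 3293/5139) = 9*(72091*(-473) - 3293/5139) = 9*(-34099043 - 3293/5139) = 9*(-175234985270/5139) = -175234985270/571 ≈ -3.0689e+8)
E - v(9)*(a - 282) = -175234985270/571 - (134 - 282) = -175234985270/571 - (-148) = -175234985270/571 - 1*(-148) = -175234985270/571 + 148 = -175234900762/571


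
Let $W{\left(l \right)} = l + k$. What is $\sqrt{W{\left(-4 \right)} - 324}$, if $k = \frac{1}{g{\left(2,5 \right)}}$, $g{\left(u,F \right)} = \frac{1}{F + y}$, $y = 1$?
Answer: $i \sqrt{322} \approx 17.944 i$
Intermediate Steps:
$g{\left(u,F \right)} = \frac{1}{1 + F}$ ($g{\left(u,F \right)} = \frac{1}{F + 1} = \frac{1}{1 + F}$)
$k = 6$ ($k = \frac{1}{\frac{1}{1 + 5}} = \frac{1}{\frac{1}{6}} = 6$)
$W{\left(l \right)} = 6 + l$ ($W{\left(l \right)} = l + 6 = 6 + l$)
$\sqrt{W{\left(-4 \right)} - 324} = \sqrt{\left(6 - 4\right) - 324} = \sqrt{2 - 324} = \sqrt{-322} = i \sqrt{322}$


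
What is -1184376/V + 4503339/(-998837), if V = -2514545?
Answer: -10140849995043/2511620584165 ≈ -4.0376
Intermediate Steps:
-1184376/V + 4503339/(-998837) = -1184376/(-2514545) + 4503339/(-998837) = -1184376*(-1/2514545) + 4503339*(-1/998837) = 1184376/2514545 - 4503339/998837 = -10140849995043/2511620584165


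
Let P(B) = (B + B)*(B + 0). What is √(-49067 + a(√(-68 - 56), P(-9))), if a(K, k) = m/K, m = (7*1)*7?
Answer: √(-188613548 - 3038*I*√31)/62 ≈ 0.0099325 - 221.51*I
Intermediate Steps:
m = 49 (m = 7*7 = 49)
P(B) = 2*B² (P(B) = (2*B)*B = 2*B²)
a(K, k) = 49/K
√(-49067 + a(√(-68 - 56), P(-9))) = √(-49067 + 49/(√(-68 - 56))) = √(-49067 + 49/(√(-124))) = √(-49067 + 49/((2*I*√31))) = √(-49067 + 49*(-I*√31/62)) = √(-49067 - 49*I*√31/62)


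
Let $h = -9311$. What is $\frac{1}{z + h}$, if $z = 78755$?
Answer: $\frac{1}{69444} \approx 1.44 \cdot 10^{-5}$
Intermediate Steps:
$\frac{1}{z + h} = \frac{1}{78755 - 9311} = \frac{1}{69444}$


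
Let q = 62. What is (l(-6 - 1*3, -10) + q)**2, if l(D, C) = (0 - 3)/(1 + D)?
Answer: 249001/64 ≈ 3890.6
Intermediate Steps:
l(D, C) = -3/(1 + D)
(l(-6 - 1*3, -10) + q)**2 = (-3/(1 + (-6 - 1*3)) + 62)**2 = (-3/(1 + (-6 - 3)) + 62)**2 = (-3/(1 - 9) + 62)**2 = (-3/(-8) + 62)**2 = (-3*(-1/8) + 62)**2 = (3/8 + 62)**2 = (499/8)**2 = 249001/64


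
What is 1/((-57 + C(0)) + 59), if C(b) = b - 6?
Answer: -¼ ≈ -0.25000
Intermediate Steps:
C(b) = -6 + b
1/((-57 + C(0)) + 59) = 1/((-57 + (-6 + 0)) + 59) = 1/((-57 - 6) + 59) = 1/(-63 + 59) = 1/(-4) = -¼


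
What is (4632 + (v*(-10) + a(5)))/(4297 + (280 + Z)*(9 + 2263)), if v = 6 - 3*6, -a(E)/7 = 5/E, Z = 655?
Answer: 4745/2128617 ≈ 0.0022291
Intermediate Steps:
a(E) = -35/E
v = -12 (v = 6 - 18 = -12)
(4632 + (v*(-10) + a(5)))/(4297 + (280 + Z)*(9 + 2263)) = (4632 + (-12*(-10) - 35/5))/(4297 + (280 + 655)*(9 + 2263)) = (4632 + (120 - 35*1/5))/(4297 + 935*2272) = (4632 + (120 - 7))/(4297 + 2124320) = (4632 + 113)/2128617 = 4745*(1/2128617) = 4745/2128617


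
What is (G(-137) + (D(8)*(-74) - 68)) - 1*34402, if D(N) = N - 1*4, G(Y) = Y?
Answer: -34903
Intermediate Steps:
D(N) = -4 + N (D(N) = N - 4 = -4 + N)
(G(-137) + (D(8)*(-74) - 68)) - 1*34402 = (-137 + ((-4 + 8)*(-74) - 68)) - 1*34402 = (-137 + (4*(-74) - 68)) - 34402 = (-137 + (-296 - 68)) - 34402 = (-137 - 364) - 34402 = -501 - 34402 = -34903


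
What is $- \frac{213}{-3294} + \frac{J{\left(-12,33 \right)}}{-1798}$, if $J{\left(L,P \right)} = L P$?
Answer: $\frac{281233}{987102} \approx 0.28491$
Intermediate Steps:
$- \frac{213}{-3294} + \frac{J{\left(-12,33 \right)}}{-1798} = - \frac{213}{-3294} + \frac{\left(-12\right) 33}{-1798} = \left(-213\right) \left(- \frac{1}{3294}\right) - - \frac{198}{899} = \frac{71}{1098} + \frac{198}{899} = \frac{281233}{987102}$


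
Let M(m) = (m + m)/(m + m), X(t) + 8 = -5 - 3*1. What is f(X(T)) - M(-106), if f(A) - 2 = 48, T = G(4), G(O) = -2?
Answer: 49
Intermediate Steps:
T = -2
X(t) = -16 (X(t) = -8 + (-5 - 3*1) = -8 + (-5 - 3) = -8 - 8 = -16)
M(m) = 1 (M(m) = (2*m)/((2*m)) = (2*m)*(1/(2*m)) = 1)
f(A) = 50 (f(A) = 2 + 48 = 50)
f(X(T)) - M(-106) = 50 - 1*1 = 50 - 1 = 49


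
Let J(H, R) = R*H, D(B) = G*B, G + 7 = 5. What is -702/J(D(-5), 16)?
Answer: -351/80 ≈ -4.3875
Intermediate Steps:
G = -2 (G = -7 + 5 = -2)
D(B) = -2*B
J(H, R) = H*R
-702/J(D(-5), 16) = -702/(-2*(-5)*16) = -702/(10*16) = -702/160 = -702*1/160 = -351/80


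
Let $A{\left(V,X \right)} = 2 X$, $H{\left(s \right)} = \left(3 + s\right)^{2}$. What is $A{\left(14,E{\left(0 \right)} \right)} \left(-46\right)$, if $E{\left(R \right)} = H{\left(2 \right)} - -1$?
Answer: $-2392$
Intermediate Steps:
$E{\left(R \right)} = 26$ ($E{\left(R \right)} = \left(3 + 2\right)^{2} - -1 = 5^{2} + 1 = 25 + 1 = 26$)
$A{\left(14,E{\left(0 \right)} \right)} \left(-46\right) = 2 \cdot 26 \left(-46\right) = 52 \left(-46\right) = -2392$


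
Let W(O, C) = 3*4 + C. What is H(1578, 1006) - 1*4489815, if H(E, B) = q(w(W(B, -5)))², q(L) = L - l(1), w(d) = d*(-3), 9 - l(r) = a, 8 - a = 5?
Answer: -4489086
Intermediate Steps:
a = 3 (a = 8 - 1*5 = 8 - 5 = 3)
W(O, C) = 12 + C
l(r) = 6 (l(r) = 9 - 1*3 = 9 - 3 = 6)
w(d) = -3*d
q(L) = -6 + L (q(L) = L - 1*6 = L - 6 = -6 + L)
H(E, B) = 729 (H(E, B) = (-6 - 3*(12 - 5))² = (-6 - 3*7)² = (-6 - 21)² = (-27)² = 729)
H(1578, 1006) - 1*4489815 = 729 - 1*4489815 = 729 - 4489815 = -4489086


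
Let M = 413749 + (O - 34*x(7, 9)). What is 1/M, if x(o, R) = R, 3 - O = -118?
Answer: 1/413564 ≈ 2.4180e-6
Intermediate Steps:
O = 121 (O = 3 - 1*(-118) = 3 + 118 = 121)
M = 413564 (M = 413749 + (121 - 34*9) = 413749 + (121 - 306) = 413749 - 185 = 413564)
1/M = 1/413564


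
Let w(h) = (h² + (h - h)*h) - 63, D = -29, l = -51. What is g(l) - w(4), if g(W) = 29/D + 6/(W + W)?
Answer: 781/17 ≈ 45.941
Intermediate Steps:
w(h) = -63 + h² (w(h) = (h² + 0*h) - 63 = (h² + 0) - 63 = h² - 63 = -63 + h²)
g(W) = -1 + 3/W (g(W) = 29/(-29) + 6/(W + W) = 29*(-1/29) + 6/((2*W)) = -1 + 6*(1/(2*W)) = -1 + 3/W)
g(l) - w(4) = (3 - 1*(-51))/(-51) - (-63 + 4²) = -(3 + 51)/51 - (-63 + 16) = -1/51*54 - 1*(-47) = -18/17 + 47 = 781/17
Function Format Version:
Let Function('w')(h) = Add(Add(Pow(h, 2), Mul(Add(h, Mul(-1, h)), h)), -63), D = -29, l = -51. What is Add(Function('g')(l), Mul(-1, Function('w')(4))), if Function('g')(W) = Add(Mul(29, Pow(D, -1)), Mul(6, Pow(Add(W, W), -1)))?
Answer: Rational(781, 17) ≈ 45.941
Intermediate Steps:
Function('w')(h) = Add(-63, Pow(h, 2)) (Function('w')(h) = Add(Add(Pow(h, 2), Mul(0, h)), -63) = Add(Add(Pow(h, 2), 0), -63) = Add(Pow(h, 2), -63) = Add(-63, Pow(h, 2)))
Function('g')(W) = Add(-1, Mul(3, Pow(W, -1))) (Function('g')(W) = Add(Mul(29, Pow(-29, -1)), Mul(6, Pow(Add(W, W), -1))) = Add(Mul(29, Rational(-1, 29)), Mul(6, Pow(Mul(2, W), -1))) = Add(-1, Mul(6, Mul(Rational(1, 2), Pow(W, -1)))) = Add(-1, Mul(3, Pow(W, -1))))
Add(Function('g')(l), Mul(-1, Function('w')(4))) = Add(Mul(Pow(-51, -1), Add(3, Mul(-1, -51))), Mul(-1, Add(-63, Pow(4, 2)))) = Add(Mul(Rational(-1, 51), Add(3, 51)), Mul(-1, Add(-63, 16))) = Add(Mul(Rational(-1, 51), 54), Mul(-1, -47)) = Add(Rational(-18, 17), 47) = Rational(781, 17)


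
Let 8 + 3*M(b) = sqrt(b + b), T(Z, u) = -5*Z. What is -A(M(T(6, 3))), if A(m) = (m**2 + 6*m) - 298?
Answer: 2822/9 - 4*I*sqrt(15)/9 ≈ 313.56 - 1.7213*I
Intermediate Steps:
M(b) = -8/3 + sqrt(2)*sqrt(b)/3 (M(b) = -8/3 + sqrt(b + b)/3 = -8/3 + sqrt(2*b)/3 = -8/3 + (sqrt(2)*sqrt(b))/3 = -8/3 + sqrt(2)*sqrt(b)/3)
A(m) = -298 + m**2 + 6*m
-A(M(T(6, 3))) = -(-298 + (-8/3 + sqrt(2)*sqrt(-5*6)/3)**2 + 6*(-8/3 + sqrt(2)*sqrt(-5*6)/3)) = -(-298 + (-8/3 + sqrt(2)*sqrt(-30)/3)**2 + 6*(-8/3 + sqrt(2)*sqrt(-30)/3)) = -(-298 + (-8/3 + sqrt(2)*(I*sqrt(30))/3)**2 + 6*(-8/3 + sqrt(2)*(I*sqrt(30))/3)) = -(-298 + (-8/3 + 2*I*sqrt(15)/3)**2 + 6*(-8/3 + 2*I*sqrt(15)/3)) = -(-298 + (-8/3 + 2*I*sqrt(15)/3)**2 + (-16 + 4*I*sqrt(15))) = -(-314 + (-8/3 + 2*I*sqrt(15)/3)**2 + 4*I*sqrt(15)) = 314 - (-8/3 + 2*I*sqrt(15)/3)**2 - 4*I*sqrt(15)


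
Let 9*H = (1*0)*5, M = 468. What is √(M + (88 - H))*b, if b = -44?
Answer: -88*√139 ≈ -1037.5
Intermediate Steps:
H = 0 (H = ((1*0)*5)/9 = (0*5)/9 = (⅑)*0 = 0)
√(M + (88 - H))*b = √(468 + (88 - 1*0))*(-44) = √(468 + (88 + 0))*(-44) = √(468 + 88)*(-44) = √556*(-44) = (2*√139)*(-44) = -88*√139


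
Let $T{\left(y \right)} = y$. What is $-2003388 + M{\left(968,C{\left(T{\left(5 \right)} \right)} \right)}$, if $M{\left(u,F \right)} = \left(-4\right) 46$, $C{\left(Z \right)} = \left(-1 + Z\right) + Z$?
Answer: $-2003572$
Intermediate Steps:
$C{\left(Z \right)} = -1 + 2 Z$
$M{\left(u,F \right)} = -184$
$-2003388 + M{\left(968,C{\left(T{\left(5 \right)} \right)} \right)} = -2003388 - 184 = -2003572$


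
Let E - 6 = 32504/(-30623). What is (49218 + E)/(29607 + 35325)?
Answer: 376838512/497103159 ≈ 0.75807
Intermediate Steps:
E = 151234/30623 (E = 6 + 32504/(-30623) = 6 + 32504*(-1/30623) = 6 - 32504/30623 = 151234/30623 ≈ 4.9386)
(49218 + E)/(29607 + 35325) = (49218 + 151234/30623)/(29607 + 35325) = (1507354048/30623)/64932 = (1507354048/30623)*(1/64932) = 376838512/497103159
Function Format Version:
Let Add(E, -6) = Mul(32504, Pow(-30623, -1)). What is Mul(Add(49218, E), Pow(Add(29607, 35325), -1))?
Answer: Rational(376838512, 497103159) ≈ 0.75807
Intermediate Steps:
E = Rational(151234, 30623) (E = Add(6, Mul(32504, Pow(-30623, -1))) = Add(6, Mul(32504, Rational(-1, 30623))) = Add(6, Rational(-32504, 30623)) = Rational(151234, 30623) ≈ 4.9386)
Mul(Add(49218, E), Pow(Add(29607, 35325), -1)) = Mul(Add(49218, Rational(151234, 30623)), Pow(Add(29607, 35325), -1)) = Mul(Rational(1507354048, 30623), Pow(64932, -1)) = Mul(Rational(1507354048, 30623), Rational(1, 64932)) = Rational(376838512, 497103159)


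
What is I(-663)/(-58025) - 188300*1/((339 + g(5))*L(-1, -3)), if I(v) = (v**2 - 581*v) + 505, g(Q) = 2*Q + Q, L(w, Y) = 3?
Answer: -5901275837/30811275 ≈ -191.53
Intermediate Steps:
g(Q) = 3*Q
I(v) = 505 + v**2 - 581*v
I(-663)/(-58025) - 188300*1/((339 + g(5))*L(-1, -3)) = (505 + (-663)**2 - 581*(-663))/(-58025) - 188300*1/(3*(339 + 3*5)) = (505 + 439569 + 385203)*(-1/58025) - 188300*1/(3*(339 + 15)) = 825277*(-1/58025) - 188300/(354*3) = -825277/58025 - 188300/1062 = -825277/58025 - 188300*1/1062 = -825277/58025 - 94150/531 = -5901275837/30811275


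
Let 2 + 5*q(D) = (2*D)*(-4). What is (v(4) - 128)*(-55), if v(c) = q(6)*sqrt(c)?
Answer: 8140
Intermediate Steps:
q(D) = -2/5 - 8*D/5 (q(D) = -2/5 + ((2*D)*(-4))/5 = -2/5 + (-8*D)/5 = -2/5 - 8*D/5)
v(c) = -10*sqrt(c) (v(c) = (-2/5 - 8/5*6)*sqrt(c) = (-2/5 - 48/5)*sqrt(c) = -10*sqrt(c))
(v(4) - 128)*(-55) = (-10*sqrt(4) - 128)*(-55) = (-10*2 - 128)*(-55) = (-20 - 128)*(-55) = -148*(-55) = 8140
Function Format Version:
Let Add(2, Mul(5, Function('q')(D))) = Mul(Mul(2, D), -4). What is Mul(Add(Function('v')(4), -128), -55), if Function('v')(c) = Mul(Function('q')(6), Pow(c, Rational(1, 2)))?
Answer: 8140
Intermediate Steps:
Function('q')(D) = Add(Rational(-2, 5), Mul(Rational(-8, 5), D)) (Function('q')(D) = Add(Rational(-2, 5), Mul(Rational(1, 5), Mul(Mul(2, D), -4))) = Add(Rational(-2, 5), Mul(Rational(1, 5), Mul(-8, D))) = Add(Rational(-2, 5), Mul(Rational(-8, 5), D)))
Function('v')(c) = Mul(-10, Pow(c, Rational(1, 2))) (Function('v')(c) = Mul(Add(Rational(-2, 5), Mul(Rational(-8, 5), 6)), Pow(c, Rational(1, 2))) = Mul(Add(Rational(-2, 5), Rational(-48, 5)), Pow(c, Rational(1, 2))) = Mul(-10, Pow(c, Rational(1, 2))))
Mul(Add(Function('v')(4), -128), -55) = Mul(Add(Mul(-10, Pow(4, Rational(1, 2))), -128), -55) = Mul(Add(Mul(-10, 2), -128), -55) = Mul(Add(-20, -128), -55) = Mul(-148, -55) = 8140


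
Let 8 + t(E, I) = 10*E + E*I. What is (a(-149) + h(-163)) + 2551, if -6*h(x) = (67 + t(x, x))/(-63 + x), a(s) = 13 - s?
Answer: 1851913/678 ≈ 2731.4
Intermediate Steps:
t(E, I) = -8 + 10*E + E*I (t(E, I) = -8 + (10*E + E*I) = -8 + 10*E + E*I)
h(x) = -(59 + x² + 10*x)/(6*(-63 + x)) (h(x) = -(67 + (-8 + 10*x + x*x))/(6*(-63 + x)) = -(67 + (-8 + 10*x + x²))/(6*(-63 + x)) = -(67 + (-8 + x² + 10*x))/(6*(-63 + x)) = -(59 + x² + 10*x)/(6*(-63 + x)))
(a(-149) + h(-163)) + 2551 = ((13 - 1*(-149)) + (-59 - 1*(-163)² - 10*(-163))/(6*(-63 - 163))) + 2551 = ((13 + 149) + (⅙)*(-59 - 1*26569 + 1630)/(-226)) + 2551 = (162 + (⅙)*(-1/226)*(-59 - 26569 + 1630)) + 2551 = (162 + (⅙)*(-1/226)*(-24998)) + 2551 = (162 + 12499/678) + 2551 = 122335/678 + 2551 = 1851913/678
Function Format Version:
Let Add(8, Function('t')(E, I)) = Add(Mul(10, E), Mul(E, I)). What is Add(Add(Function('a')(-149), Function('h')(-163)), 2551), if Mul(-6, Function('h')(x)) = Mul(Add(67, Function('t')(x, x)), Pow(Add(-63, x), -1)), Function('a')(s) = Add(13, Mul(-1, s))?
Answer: Rational(1851913, 678) ≈ 2731.4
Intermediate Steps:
Function('t')(E, I) = Add(-8, Mul(10, E), Mul(E, I)) (Function('t')(E, I) = Add(-8, Add(Mul(10, E), Mul(E, I))) = Add(-8, Mul(10, E), Mul(E, I)))
Function('h')(x) = Mul(Rational(-1, 6), Pow(Add(-63, x), -1), Add(59, Pow(x, 2), Mul(10, x))) (Function('h')(x) = Mul(Rational(-1, 6), Mul(Add(67, Add(-8, Mul(10, x), Mul(x, x))), Pow(Add(-63, x), -1))) = Mul(Rational(-1, 6), Mul(Add(67, Add(-8, Mul(10, x), Pow(x, 2))), Pow(Add(-63, x), -1))) = Mul(Rational(-1, 6), Mul(Add(67, Add(-8, Pow(x, 2), Mul(10, x))), Pow(Add(-63, x), -1))) = Mul(Rational(-1, 6), Mul(Add(59, Pow(x, 2), Mul(10, x)), Pow(Add(-63, x), -1))) = Mul(Rational(-1, 6), Mul(Pow(Add(-63, x), -1), Add(59, Pow(x, 2), Mul(10, x)))) = Mul(Rational(-1, 6), Pow(Add(-63, x), -1), Add(59, Pow(x, 2), Mul(10, x))))
Add(Add(Function('a')(-149), Function('h')(-163)), 2551) = Add(Add(Add(13, Mul(-1, -149)), Mul(Rational(1, 6), Pow(Add(-63, -163), -1), Add(-59, Mul(-1, Pow(-163, 2)), Mul(-10, -163)))), 2551) = Add(Add(Add(13, 149), Mul(Rational(1, 6), Pow(-226, -1), Add(-59, Mul(-1, 26569), 1630))), 2551) = Add(Add(162, Mul(Rational(1, 6), Rational(-1, 226), Add(-59, -26569, 1630))), 2551) = Add(Add(162, Mul(Rational(1, 6), Rational(-1, 226), -24998)), 2551) = Add(Add(162, Rational(12499, 678)), 2551) = Add(Rational(122335, 678), 2551) = Rational(1851913, 678)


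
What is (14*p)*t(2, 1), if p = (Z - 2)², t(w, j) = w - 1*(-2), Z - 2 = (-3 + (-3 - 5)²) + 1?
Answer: 215264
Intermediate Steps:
Z = 64 (Z = 2 + ((-3 + (-3 - 5)²) + 1) = 2 + ((-3 + (-8)²) + 1) = 2 + ((-3 + 64) + 1) = 2 + (61 + 1) = 2 + 62 = 64)
t(w, j) = 2 + w (t(w, j) = w + 2 = 2 + w)
p = 3844 (p = (64 - 2)² = 62² = 3844)
(14*p)*t(2, 1) = (14*3844)*(2 + 2) = 53816*4 = 215264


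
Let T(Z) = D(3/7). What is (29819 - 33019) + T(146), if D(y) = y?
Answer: -22397/7 ≈ -3199.6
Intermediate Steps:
T(Z) = 3/7
(29819 - 33019) + T(146) = (29819 - 33019) + 3/7 = -3200 + 3/7 = -22397/7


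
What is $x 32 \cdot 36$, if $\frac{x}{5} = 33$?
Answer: $190080$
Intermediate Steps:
$x = 165$ ($x = 5 \cdot 33 = 165$)
$x 32 \cdot 36 = 165 \cdot 32 \cdot 36 = 5280 \cdot 36 = 190080$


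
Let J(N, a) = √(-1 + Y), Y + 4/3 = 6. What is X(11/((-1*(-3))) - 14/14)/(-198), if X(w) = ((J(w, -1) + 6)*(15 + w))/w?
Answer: -53/264 - 53*√33/4752 ≈ -0.26483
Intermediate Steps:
Y = 14/3 (Y = -4/3 + 6 = 14/3 ≈ 4.6667)
J(N, a) = √33/3 (J(N, a) = √(-1 + 14/3) = √(11/3) = √33/3)
X(w) = (6 + √33/3)*(15 + w)/w (X(w) = ((√33/3 + 6)*(15 + w))/w = ((6 + √33/3)*(15 + w))/w = (6 + √33/3)*(15 + w)/w)
X(11/((-1*(-3))) - 14/14)/(-198) = ((270 + 15*√33 + (11/((-1*(-3))) - 14/14)*(18 + √33))/(3*(11/((-1*(-3))) - 14/14)))/(-198) = ((270 + 15*√33 + (11/3 - 14*1/14)*(18 + √33))/(3*(11/3 - 14*1/14)))*(-1/198) = ((270 + 15*√33 + (11*(⅓) - 1)*(18 + √33))/(3*(11*(⅓) - 1)))*(-1/198) = ((270 + 15*√33 + (11/3 - 1)*(18 + √33))/(3*(11/3 - 1)))*(-1/198) = ((270 + 15*√33 + 8*(18 + √33)/3)/(3*(8/3)))*(-1/198) = ((⅓)*(3/8)*(270 + 15*√33 + (48 + 8*√33/3)))*(-1/198) = ((⅓)*(3/8)*(318 + 53*√33/3))*(-1/198) = (159/4 + 53*√33/24)*(-1/198) = -53/264 - 53*√33/4752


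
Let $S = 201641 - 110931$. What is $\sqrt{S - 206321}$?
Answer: $i \sqrt{115611} \approx 340.02 i$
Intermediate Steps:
$S = 90710$
$\sqrt{S - 206321} = \sqrt{90710 - 206321} = \sqrt{-115611} = i \sqrt{115611}$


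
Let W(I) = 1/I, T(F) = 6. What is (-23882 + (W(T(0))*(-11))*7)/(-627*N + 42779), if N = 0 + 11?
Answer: -143369/215292 ≈ -0.66593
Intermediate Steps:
N = 11
W(I) = 1/I
(-23882 + (W(T(0))*(-11))*7)/(-627*N + 42779) = (-23882 + (-11/6)*7)/(-627*11 + 42779) = (-23882 + ((⅙)*(-11))*7)/(-6897 + 42779) = (-23882 - 11/6*7)/35882 = (-23882 - 77/6)*(1/35882) = -143369/6*1/35882 = -143369/215292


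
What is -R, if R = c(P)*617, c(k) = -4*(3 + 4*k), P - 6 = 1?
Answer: 76508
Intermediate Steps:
P = 7 (P = 6 + 1 = 7)
c(k) = -12 - 16*k
R = -76508 (R = (-12 - 16*7)*617 = (-12 - 112)*617 = -124*617 = -76508)
-R = -1*(-76508) = 76508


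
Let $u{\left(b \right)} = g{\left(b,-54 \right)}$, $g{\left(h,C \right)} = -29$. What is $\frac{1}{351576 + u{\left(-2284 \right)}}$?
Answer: $\frac{1}{351547} \approx 2.8446 \cdot 10^{-6}$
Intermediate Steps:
$u{\left(b \right)} = -29$
$\frac{1}{351576 + u{\left(-2284 \right)}} = \frac{1}{351576 - 29} = \frac{1}{351547}$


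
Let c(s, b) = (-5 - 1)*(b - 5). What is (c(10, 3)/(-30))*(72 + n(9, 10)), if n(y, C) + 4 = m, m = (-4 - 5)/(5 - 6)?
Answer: -154/5 ≈ -30.800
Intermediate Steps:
m = 9 (m = -9/(-1) = -9*(-1) = 9)
n(y, C) = 5 (n(y, C) = -4 + 9 = 5)
c(s, b) = 30 - 6*b (c(s, b) = -6*(-5 + b) = 30 - 6*b)
(c(10, 3)/(-30))*(72 + n(9, 10)) = ((30 - 6*3)/(-30))*(72 + 5) = ((30 - 18)*(-1/30))*77 = (12*(-1/30))*77 = -⅖*77 = -154/5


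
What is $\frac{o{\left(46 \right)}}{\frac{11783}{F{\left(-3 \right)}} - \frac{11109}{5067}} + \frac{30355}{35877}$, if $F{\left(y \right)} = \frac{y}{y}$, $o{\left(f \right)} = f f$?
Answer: $\frac{183054726167}{178468199142} \approx 1.0257$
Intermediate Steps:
$o{\left(f \right)} = f^{2}$
$F{\left(y \right)} = 1$
$\frac{o{\left(46 \right)}}{\frac{11783}{F{\left(-3 \right)}} - \frac{11109}{5067}} + \frac{30355}{35877} = \frac{46^{2}}{\frac{11783}{1} - \frac{11109}{5067}} + \frac{30355}{35877} = \frac{2116}{11783 \cdot 1 - \frac{3703}{1689}} + 30355 \cdot \frac{1}{35877} = \frac{2116}{11783 - \frac{3703}{1689}} + \frac{30355}{35877} = \frac{2116}{\frac{19897784}{1689}} + \frac{30355}{35877} = 2116 \cdot \frac{1689}{19897784} + \frac{30355}{35877} = \frac{893481}{4974446} + \frac{30355}{35877} = \frac{183054726167}{178468199142}$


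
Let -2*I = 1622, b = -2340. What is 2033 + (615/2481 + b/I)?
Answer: 1365628436/670697 ≈ 2036.1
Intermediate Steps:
I = -811 (I = -½*1622 = -811)
2033 + (615/2481 + b/I) = 2033 + (615/2481 - 2340/(-811)) = 2033 + (615*(1/2481) - 2340*(-1/811)) = 2033 + (205/827 + 2340/811) = 2033 + 2101435/670697 = 1365628436/670697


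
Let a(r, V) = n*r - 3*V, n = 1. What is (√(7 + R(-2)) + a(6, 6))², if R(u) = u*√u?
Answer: (12 - √(7 - 2*I*√2))² ≈ 86.267 + 9.7554*I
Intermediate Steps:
R(u) = u^(3/2)
a(r, V) = r - 3*V (a(r, V) = 1*r - 3*V = r - 3*V)
(√(7 + R(-2)) + a(6, 6))² = (√(7 + (-2)^(3/2)) + (6 - 3*6))² = (√(7 - 2*I*√2) + (6 - 18))² = (√(7 - 2*I*√2) - 12)² = (-12 + √(7 - 2*I*√2))²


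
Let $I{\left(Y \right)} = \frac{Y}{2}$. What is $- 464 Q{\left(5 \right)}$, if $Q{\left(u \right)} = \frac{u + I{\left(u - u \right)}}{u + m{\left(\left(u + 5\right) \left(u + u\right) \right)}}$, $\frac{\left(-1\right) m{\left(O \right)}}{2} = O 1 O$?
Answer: $\frac{464}{3999} \approx 0.11603$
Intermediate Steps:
$m{\left(O \right)} = - 2 O^{2}$ ($m{\left(O \right)} = - 2 O 1 O = - 2 O O = - 2 O^{2}$)
$I{\left(Y \right)} = \frac{Y}{2}$ ($I{\left(Y \right)} = Y \frac{1}{2} = \frac{Y}{2}$)
$Q{\left(u \right)} = \frac{u}{u - 8 u^{2} \left(5 + u\right)^{2}}$ ($Q{\left(u \right)} = \frac{u + \frac{u - u}{2}}{u - 2 \left(\left(u + 5\right) \left(u + u\right)\right)^{2}} = \frac{u + \frac{1}{2} \cdot 0}{u - 2 \left(\left(5 + u\right) 2 u\right)^{2}} = \frac{u + 0}{u - 2 \left(2 u \left(5 + u\right)\right)^{2}} = \frac{u}{u - 2 \cdot 4 u^{2} \left(5 + u\right)^{2}} = \frac{u}{u - 8 u^{2} \left(5 + u\right)^{2}}$)
$- 464 Q{\left(5 \right)} = - 464 \left(- \frac{1}{-1 + 8 \cdot 5 \left(5 + 5\right)^{2}}\right) = - 464 \left(- \frac{1}{-1 + 8 \cdot 5 \cdot 10^{2}}\right) = - 464 \left(- \frac{1}{-1 + 8 \cdot 5 \cdot 100}\right) = - 464 \left(- \frac{1}{-1 + 4000}\right) = - 464 \left(- \frac{1}{3999}\right) = - 464 \left(\left(-1\right) \frac{1}{3999}\right) = \left(-464\right) \left(- \frac{1}{3999}\right) = \frac{464}{3999}$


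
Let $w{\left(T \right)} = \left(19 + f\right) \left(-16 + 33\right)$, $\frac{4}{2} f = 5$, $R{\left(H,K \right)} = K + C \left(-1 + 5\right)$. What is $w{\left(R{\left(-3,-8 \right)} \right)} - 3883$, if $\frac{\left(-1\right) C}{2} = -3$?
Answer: $- \frac{7035}{2} \approx -3517.5$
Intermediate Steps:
$C = 6$ ($C = \left(-2\right) \left(-3\right) = 6$)
$R{\left(H,K \right)} = 24 + K$ ($R{\left(H,K \right)} = K + 6 \left(-1 + 5\right) = K + 6 \cdot 4 = K + 24 = 24 + K$)
$f = \frac{5}{2}$ ($f = \frac{1}{2} \cdot 5 = \frac{5}{2} \approx 2.5$)
$w{\left(T \right)} = \frac{731}{2}$ ($w{\left(T \right)} = \left(19 + \frac{5}{2}\right) \left(-16 + 33\right) = \frac{43}{2} \cdot 17 = \frac{731}{2}$)
$w{\left(R{\left(-3,-8 \right)} \right)} - 3883 = \frac{731}{2} - 3883 = - \frac{7035}{2}$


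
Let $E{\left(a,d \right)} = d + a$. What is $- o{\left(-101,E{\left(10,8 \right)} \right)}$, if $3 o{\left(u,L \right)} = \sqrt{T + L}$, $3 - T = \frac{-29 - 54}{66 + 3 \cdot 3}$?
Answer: $- \frac{\sqrt{4974}}{45} \approx -1.5673$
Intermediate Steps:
$E{\left(a,d \right)} = a + d$
$T = \frac{308}{75}$ ($T = 3 - \frac{-29 - 54}{66 + 3 \cdot 3} = 3 - - \frac{83}{66 + 9} = 3 - - \frac{83}{75} = 3 + \frac{83}{75} = \frac{308}{75} \approx 4.1067$)
$o{\left(u,L \right)} = \frac{\sqrt{\frac{308}{75} + L}}{3}$
$- o{\left(-101,E{\left(10,8 \right)} \right)} = - \frac{\sqrt{924 + 225 \left(10 + 8\right)}}{45} = - \frac{\sqrt{924 + 225 \cdot 18}}{45} = - \frac{\sqrt{924 + 4050}}{45} = - \frac{\sqrt{4974}}{45}$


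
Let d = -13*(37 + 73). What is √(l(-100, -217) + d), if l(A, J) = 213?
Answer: I*√1217 ≈ 34.885*I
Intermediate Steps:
d = -1430 (d = -13*110 = -1430)
√(l(-100, -217) + d) = √(213 - 1430) = √(-1217) = I*√1217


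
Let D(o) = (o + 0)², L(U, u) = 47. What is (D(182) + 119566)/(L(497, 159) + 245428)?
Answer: 30538/49095 ≈ 0.62202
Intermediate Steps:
D(o) = o²
(D(182) + 119566)/(L(497, 159) + 245428) = (182² + 119566)/(47 + 245428) = (33124 + 119566)/245475 = 152690*(1/245475) = 30538/49095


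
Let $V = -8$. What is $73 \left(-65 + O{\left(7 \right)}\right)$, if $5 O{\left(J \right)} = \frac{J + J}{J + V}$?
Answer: $- \frac{24747}{5} \approx -4949.4$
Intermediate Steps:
$O{\left(J \right)} = \frac{2 J}{5 \left(-8 + J\right)}$ ($O{\left(J \right)} = \frac{\left(J + J\right) \frac{1}{J - 8}}{5} = \frac{2 J \frac{1}{-8 + J}}{5} = \frac{2 J}{5 \left(-8 + J\right)}$)
$73 \left(-65 + O{\left(7 \right)}\right) = 73 \left(-65 + \frac{2}{5} \cdot 7 \frac{1}{-8 + 7}\right) = 73 \left(-65 + \frac{2}{5} \cdot 7 \frac{1}{-1}\right) = 73 \left(-65 + \frac{2}{5} \cdot 7 \left(-1\right)\right) = 73 \left(-65 - \frac{14}{5}\right) = 73 \left(- \frac{339}{5}\right) = - \frac{24747}{5}$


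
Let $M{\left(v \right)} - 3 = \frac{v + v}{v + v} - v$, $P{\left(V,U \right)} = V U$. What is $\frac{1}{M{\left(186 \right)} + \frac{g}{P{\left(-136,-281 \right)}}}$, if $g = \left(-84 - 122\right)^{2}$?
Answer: $- \frac{9554}{1728219} \approx -0.0055282$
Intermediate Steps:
$P{\left(V,U \right)} = U V$
$M{\left(v \right)} = 4 - v$ ($M{\left(v \right)} = 3 - \left(v - \frac{v + v}{v + v}\right) = 3 - \left(v - \frac{2 v}{2 v}\right) = 3 + \left(2 v \frac{1}{2 v} - v\right) = 3 - \left(-1 + v\right) = 4 - v$)
$g = 42436$ ($g = \left(-206\right)^{2} = 42436$)
$\frac{1}{M{\left(186 \right)} + \frac{g}{P{\left(-136,-281 \right)}}} = \frac{1}{\left(4 - 186\right) + \frac{42436}{\left(-281\right) \left(-136\right)}} = \frac{1}{\left(4 - 186\right) + \frac{42436}{38216}} = \frac{1}{-182 + 42436 \cdot \frac{1}{38216}} = \frac{1}{-182 + \frac{10609}{9554}} = \frac{1}{- \frac{1728219}{9554}} = - \frac{9554}{1728219}$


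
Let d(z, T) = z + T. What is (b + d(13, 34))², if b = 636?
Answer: 466489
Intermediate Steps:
d(z, T) = T + z
(b + d(13, 34))² = (636 + (34 + 13))² = (636 + 47)² = 683² = 466489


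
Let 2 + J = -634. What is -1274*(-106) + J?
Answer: 134408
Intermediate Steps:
J = -636 (J = -2 - 634 = -636)
-1274*(-106) + J = -1274*(-106) - 636 = 135044 - 636 = 134408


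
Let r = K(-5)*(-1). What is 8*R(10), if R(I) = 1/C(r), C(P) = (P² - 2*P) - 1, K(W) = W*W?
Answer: 4/337 ≈ 0.011869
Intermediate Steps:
K(W) = W²
r = -25 (r = (-5)²*(-1) = 25*(-1) = -25)
C(P) = -1 + P² - 2*P
R(I) = 1/674 (R(I) = 1/(-1 + (-25)² - 2*(-25)) = 1/(-1 + 625 + 50) = 1/674)
8*R(10) = 8*(1/674) = 4/337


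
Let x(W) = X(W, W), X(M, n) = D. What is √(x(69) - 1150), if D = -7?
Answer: I*√1157 ≈ 34.015*I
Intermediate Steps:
X(M, n) = -7
x(W) = -7
√(x(69) - 1150) = √(-7 - 1150) = √(-1157) = I*√1157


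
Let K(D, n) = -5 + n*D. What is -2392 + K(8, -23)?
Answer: -2581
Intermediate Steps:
K(D, n) = -5 + D*n
-2392 + K(8, -23) = -2392 + (-5 + 8*(-23)) = -2392 + (-5 - 184) = -2392 - 189 = -2581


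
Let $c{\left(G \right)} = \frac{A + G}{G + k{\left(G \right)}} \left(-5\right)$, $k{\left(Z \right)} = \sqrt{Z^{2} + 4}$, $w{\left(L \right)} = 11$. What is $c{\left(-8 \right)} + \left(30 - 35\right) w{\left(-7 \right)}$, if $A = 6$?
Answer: $-35 + 5 \sqrt{17} \approx -14.384$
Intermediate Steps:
$k{\left(Z \right)} = \sqrt{4 + Z^{2}}$
$c{\left(G \right)} = - \frac{5 \left(6 + G\right)}{G + \sqrt{4 + G^{2}}}$ ($c{\left(G \right)} = \frac{6 + G}{G + \sqrt{4 + G^{2}}} \left(-5\right) = - \frac{5 \left(6 + G\right)}{G + \sqrt{4 + G^{2}}}$)
$c{\left(-8 \right)} + \left(30 - 35\right) w{\left(-7 \right)} = \frac{5 \left(-6 - -8\right)}{-8 + \sqrt{4 + \left(-8\right)^{2}}} + \left(30 - 35\right) 11 = \frac{5 \left(-6 + 8\right)}{-8 + \sqrt{4 + 64}} + \left(30 - 35\right) 11 = 5 \frac{1}{-8 + \sqrt{68}} \cdot 2 - 55 = 5 \frac{1}{-8 + 2 \sqrt{17}} \cdot 2 - 55 = \frac{10}{-8 + 2 \sqrt{17}} - 55 = -55 + \frac{10}{-8 + 2 \sqrt{17}}$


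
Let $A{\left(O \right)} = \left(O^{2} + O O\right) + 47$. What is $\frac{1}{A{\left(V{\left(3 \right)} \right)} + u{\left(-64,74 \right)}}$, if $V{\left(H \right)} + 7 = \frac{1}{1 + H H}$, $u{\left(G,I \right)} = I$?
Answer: $\frac{50}{10811} \approx 0.0046249$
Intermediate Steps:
$V{\left(H \right)} = -7 + \frac{1}{1 + H^{2}}$ ($V{\left(H \right)} = -7 + \frac{1}{1 + H H} = -7 + \frac{1}{1 + H^{2}}$)
$A{\left(O \right)} = 47 + 2 O^{2}$ ($A{\left(O \right)} = \left(O^{2} + O^{2}\right) + 47 = 2 O^{2} + 47 = 47 + 2 O^{2}$)
$\frac{1}{A{\left(V{\left(3 \right)} \right)} + u{\left(-64,74 \right)}} = \frac{1}{\left(47 + 2 \left(\frac{-6 - 7 \cdot 3^{2}}{1 + 3^{2}}\right)^{2}\right) + 74} = \frac{1}{\left(47 + 2 \left(\frac{-6 - 63}{1 + 9}\right)^{2}\right) + 74} = \frac{1}{\left(47 + 2 \left(\frac{-6 - 63}{10}\right)^{2}\right) + 74} = \frac{1}{\left(47 + 2 \left(\frac{1}{10} \left(-69\right)\right)^{2}\right) + 74} = \frac{1}{\left(47 + 2 \left(- \frac{69}{10}\right)^{2}\right) + 74} = \frac{1}{\left(47 + 2 \cdot \frac{4761}{100}\right) + 74} = \frac{1}{\left(47 + \frac{4761}{50}\right) + 74} = \frac{1}{\frac{7111}{50} + 74} = \frac{1}{\frac{10811}{50}} = \frac{50}{10811}$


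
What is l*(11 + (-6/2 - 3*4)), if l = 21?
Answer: -84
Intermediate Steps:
l*(11 + (-6/2 - 3*4)) = 21*(11 + (-6/2 - 3*4)) = 21*(11 + (-6*½ - 12)) = 21*(11 + (-3 - 12)) = 21*(11 - 15) = 21*(-4) = -84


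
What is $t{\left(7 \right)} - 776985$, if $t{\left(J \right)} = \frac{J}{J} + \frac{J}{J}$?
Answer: $-776983$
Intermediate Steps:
$t{\left(J \right)} = 2$ ($t{\left(J \right)} = 1 + 1 = 2$)
$t{\left(7 \right)} - 776985 = 2 - 776985 = -776983$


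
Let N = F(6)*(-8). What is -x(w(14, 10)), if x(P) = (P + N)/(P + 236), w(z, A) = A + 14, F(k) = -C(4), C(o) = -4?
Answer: 2/65 ≈ 0.030769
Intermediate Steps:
F(k) = 4 (F(k) = -1*(-4) = 4)
N = -32 (N = 4*(-8) = -32)
w(z, A) = 14 + A
x(P) = (-32 + P)/(236 + P) (x(P) = (P - 32)/(P + 236) = (-32 + P)/(236 + P))
-x(w(14, 10)) = -(-32 + (14 + 10))/(236 + (14 + 10)) = -(-32 + 24)/(236 + 24) = -(-8)/260 = -1*(-2/65) = 2/65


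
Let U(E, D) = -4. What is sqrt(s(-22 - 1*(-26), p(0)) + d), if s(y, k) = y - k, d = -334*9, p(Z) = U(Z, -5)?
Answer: I*sqrt(2998) ≈ 54.754*I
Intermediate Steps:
p(Z) = -4
d = -3006
sqrt(s(-22 - 1*(-26), p(0)) + d) = sqrt(((-22 - 1*(-26)) - 1*(-4)) - 3006) = sqrt(((-22 + 26) + 4) - 3006) = sqrt((4 + 4) - 3006) = sqrt(8 - 3006) = sqrt(-2998) = I*sqrt(2998)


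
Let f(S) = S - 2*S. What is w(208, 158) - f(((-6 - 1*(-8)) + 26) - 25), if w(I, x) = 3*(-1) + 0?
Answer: 0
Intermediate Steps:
w(I, x) = -3 (w(I, x) = -3 + 0 = -3)
f(S) = -S
w(208, 158) - f(((-6 - 1*(-8)) + 26) - 25) = -3 - (-1)*(((-6 - 1*(-8)) + 26) - 25) = -3 - (-1)*(((-6 + 8) + 26) - 25) = -3 - (-1)*((2 + 26) - 25) = -3 - (-1)*(28 - 25) = -3 - (-1)*3 = -3 - 1*(-3) = -3 + 3 = 0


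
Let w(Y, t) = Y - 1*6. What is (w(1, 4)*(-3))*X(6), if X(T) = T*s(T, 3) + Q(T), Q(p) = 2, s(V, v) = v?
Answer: 300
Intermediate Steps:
w(Y, t) = -6 + Y (w(Y, t) = Y - 6 = -6 + Y)
X(T) = 2 + 3*T (X(T) = T*3 + 2 = 3*T + 2 = 2 + 3*T)
(w(1, 4)*(-3))*X(6) = ((-6 + 1)*(-3))*(2 + 3*6) = (-5*(-3))*(2 + 18) = 15*20 = 300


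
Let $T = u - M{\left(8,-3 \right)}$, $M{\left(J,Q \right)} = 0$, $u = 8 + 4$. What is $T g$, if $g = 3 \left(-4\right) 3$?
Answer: $-432$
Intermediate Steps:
$u = 12$
$g = -36$ ($g = \left(-12\right) 3 = -36$)
$T = 12$ ($T = 12 - 0 = 12 + 0 = 12$)
$T g = 12 \left(-36\right) = -432$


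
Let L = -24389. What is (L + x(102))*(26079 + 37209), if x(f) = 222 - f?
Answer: -1535936472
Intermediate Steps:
(L + x(102))*(26079 + 37209) = (-24389 + (222 - 1*102))*(26079 + 37209) = (-24389 + (222 - 102))*63288 = (-24389 + 120)*63288 = -24269*63288 = -1535936472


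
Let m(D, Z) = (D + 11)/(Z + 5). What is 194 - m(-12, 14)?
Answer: 3687/19 ≈ 194.05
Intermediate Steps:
m(D, Z) = (11 + D)/(5 + Z)
194 - m(-12, 14) = 194 - (11 - 12)/(5 + 14) = 194 - (-1)/19 = 194 - 1*(-1/19) = 194 + 1/19 = 3687/19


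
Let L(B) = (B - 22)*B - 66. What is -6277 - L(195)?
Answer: -39946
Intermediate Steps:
L(B) = -66 + B*(-22 + B) (L(B) = (-22 + B)*B - 66 = B*(-22 + B) - 66 = -66 + B*(-22 + B))
-6277 - L(195) = -6277 - (-66 + 195² - 22*195) = -6277 - (-66 + 38025 - 4290) = -6277 - 1*33669 = -6277 - 33669 = -39946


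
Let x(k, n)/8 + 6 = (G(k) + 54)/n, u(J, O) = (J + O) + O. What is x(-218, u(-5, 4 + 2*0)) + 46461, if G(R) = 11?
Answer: 139759/3 ≈ 46586.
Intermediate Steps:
u(J, O) = J + 2*O
x(k, n) = -48 + 520/n (x(k, n) = -48 + 8*((11 + 54)/n) = -48 + 8*(65/n) = -48 + 520/n)
x(-218, u(-5, 4 + 2*0)) + 46461 = (-48 + 520/(-5 + 2*(4 + 2*0))) + 46461 = (-48 + 520/(-5 + 2*(4 + 0))) + 46461 = (-48 + 520/(-5 + 2*4)) + 46461 = (-48 + 520/(-5 + 8)) + 46461 = (-48 + 520/3) + 46461 = 376/3 + 46461 = 139759/3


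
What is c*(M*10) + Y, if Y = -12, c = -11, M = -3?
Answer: 318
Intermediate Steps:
c*(M*10) + Y = -(-33)*10 - 12 = -11*(-30) - 12 = 330 - 12 = 318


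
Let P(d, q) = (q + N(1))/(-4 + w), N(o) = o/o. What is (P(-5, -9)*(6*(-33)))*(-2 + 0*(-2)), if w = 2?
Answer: 1584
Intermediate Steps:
N(o) = 1
P(d, q) = -1/2 - q/2 (P(d, q) = (q + 1)/(-4 + 2) = (1 + q)/(-2) = (1 + q)*(-1/2) = -1/2 - q/2)
(P(-5, -9)*(6*(-33)))*(-2 + 0*(-2)) = ((-1/2 - 1/2*(-9))*(6*(-33)))*(-2 + 0*(-2)) = ((-1/2 + 9/2)*(-198))*(-2 + 0) = (4*(-198))*(-2) = -792*(-2) = 1584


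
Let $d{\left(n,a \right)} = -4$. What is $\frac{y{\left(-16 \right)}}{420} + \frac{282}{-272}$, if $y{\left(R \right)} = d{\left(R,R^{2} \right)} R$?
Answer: $- \frac{12629}{14280} \approx -0.88438$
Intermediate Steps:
$y{\left(R \right)} = - 4 R$
$\frac{y{\left(-16 \right)}}{420} + \frac{282}{-272} = \frac{\left(-4\right) \left(-16\right)}{420} + \frac{282}{-272} = 64 \cdot \frac{1}{420} + 282 \left(- \frac{1}{272}\right) = \frac{16}{105} - \frac{141}{136} = - \frac{12629}{14280}$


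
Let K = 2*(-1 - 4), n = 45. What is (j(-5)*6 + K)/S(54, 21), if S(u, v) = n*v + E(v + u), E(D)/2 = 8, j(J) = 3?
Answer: 8/961 ≈ 0.0083247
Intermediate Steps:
E(D) = 16 (E(D) = 2*8 = 16)
K = -10 (K = 2*(-5) = -10)
S(u, v) = 16 + 45*v (S(u, v) = 45*v + 16 = 16 + 45*v)
(j(-5)*6 + K)/S(54, 21) = (3*6 - 10)/(16 + 45*21) = (18 - 10)/(16 + 945) = 8/961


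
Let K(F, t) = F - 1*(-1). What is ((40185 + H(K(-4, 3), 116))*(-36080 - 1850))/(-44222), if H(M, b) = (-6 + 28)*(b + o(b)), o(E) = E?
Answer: 858905885/22111 ≈ 38845.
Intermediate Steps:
K(F, t) = 1 + F (K(F, t) = F + 1 = 1 + F)
H(M, b) = 44*b (H(M, b) = (-6 + 28)*(b + b) = 22*(2*b) = 44*b)
((40185 + H(K(-4, 3), 116))*(-36080 - 1850))/(-44222) = ((40185 + 44*116)*(-36080 - 1850))/(-44222) = ((40185 + 5104)*(-37930))*(-1/44222) = (45289*(-37930))*(-1/44222) = -1717811770*(-1/44222) = 858905885/22111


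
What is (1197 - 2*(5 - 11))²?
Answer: 1461681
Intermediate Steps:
(1197 - 2*(5 - 11))² = (1197 - 2*(-6))² = (1197 + 12)² = 1209² = 1461681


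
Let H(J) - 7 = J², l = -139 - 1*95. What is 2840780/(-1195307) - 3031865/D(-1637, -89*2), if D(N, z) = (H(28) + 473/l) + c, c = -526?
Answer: -848193026146730/73555606859 ≈ -11531.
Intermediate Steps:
l = -234 (l = -139 - 95 = -234)
H(J) = 7 + J²
D(N, z) = 61537/234 (D(N, z) = ((7 + 28²) + 473/(-234)) - 526 = ((7 + 784) + 473*(-1/234)) - 526 = (791 - 473/234) - 526 = 184621/234 - 526 = 61537/234)
2840780/(-1195307) - 3031865/D(-1637, -89*2) = 2840780/(-1195307) - 3031865/61537/234 = 2840780*(-1/1195307) - 3031865*234/61537 = -2840780/1195307 - 709456410/61537 = -848193026146730/73555606859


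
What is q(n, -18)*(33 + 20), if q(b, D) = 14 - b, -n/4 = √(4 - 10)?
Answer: 742 + 212*I*√6 ≈ 742.0 + 519.29*I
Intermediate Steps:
n = -4*I*√6 (n = -4*√(4 - 10) = -4*I*√6 ≈ -9.798*I)
q(n, -18)*(33 + 20) = (14 - (-4)*I*√6)*(33 + 20) = (14 + 4*I*√6)*53 = 742 + 212*I*√6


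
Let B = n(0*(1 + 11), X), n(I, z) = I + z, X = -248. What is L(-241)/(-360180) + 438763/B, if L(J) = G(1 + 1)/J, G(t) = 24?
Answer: -3173842617749/1793936520 ≈ -1769.2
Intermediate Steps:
L(J) = 24/J
B = -248 (B = 0*(1 + 11) - 248 = 0*12 - 248 = 0 - 248 = -248)
L(-241)/(-360180) + 438763/B = (24/(-241))/(-360180) + 438763/(-248) = (24*(-1/241))*(-1/360180) + 438763*(-1/248) = -24/241*(-1/360180) - 438763/248 = 2/7233615 - 438763/248 = -3173842617749/1793936520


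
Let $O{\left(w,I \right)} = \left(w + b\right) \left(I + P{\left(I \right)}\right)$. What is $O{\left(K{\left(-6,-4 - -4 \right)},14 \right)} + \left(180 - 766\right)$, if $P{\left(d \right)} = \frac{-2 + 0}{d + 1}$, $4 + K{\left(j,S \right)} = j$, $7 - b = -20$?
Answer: $- \frac{5254}{15} \approx -350.27$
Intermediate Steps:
$b = 27$ ($b = 7 - -20 = 7 + 20 = 27$)
$K{\left(j,S \right)} = -4 + j$
$P{\left(d \right)} = - \frac{2}{1 + d}$
$O{\left(w,I \right)} = \left(27 + w\right) \left(I - \frac{2}{1 + I}\right)$ ($O{\left(w,I \right)} = \left(w + 27\right) \left(I - \frac{2}{1 + I}\right) = \left(27 + w\right) \left(I - \frac{2}{1 + I}\right)$)
$O{\left(K{\left(-6,-4 - -4 \right)},14 \right)} + \left(180 - 766\right) = \frac{-54 - 2 \left(-4 - 6\right) + 14 \left(1 + 14\right) \left(27 - 10\right)}{1 + 14} + \left(180 - 766\right) = \frac{-54 - -20 + 14 \cdot 15 \left(27 - 10\right)}{15} - 586 = \frac{-54 + 20 + 14 \cdot 15 \cdot 17}{15} - 586 = \frac{-54 + 20 + 3570}{15} - 586 = \frac{1}{15} \cdot 3536 - 586 = \frac{3536}{15} - 586 = - \frac{5254}{15}$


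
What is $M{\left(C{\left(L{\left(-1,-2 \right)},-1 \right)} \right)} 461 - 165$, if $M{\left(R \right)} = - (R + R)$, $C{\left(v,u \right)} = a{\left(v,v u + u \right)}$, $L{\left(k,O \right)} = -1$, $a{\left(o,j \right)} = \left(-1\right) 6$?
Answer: $5367$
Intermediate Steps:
$a{\left(o,j \right)} = -6$
$C{\left(v,u \right)} = -6$
$M{\left(R \right)} = - 2 R$
$M{\left(C{\left(L{\left(-1,-2 \right)},-1 \right)} \right)} 461 - 165 = \left(-2\right) \left(-6\right) 461 - 165 = 12 \cdot 461 - 165 = 5532 - 165 = 5367$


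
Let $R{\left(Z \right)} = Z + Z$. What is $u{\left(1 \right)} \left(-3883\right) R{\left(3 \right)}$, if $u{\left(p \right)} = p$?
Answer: $-23298$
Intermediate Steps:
$R{\left(Z \right)} = 2 Z$
$u{\left(1 \right)} \left(-3883\right) R{\left(3 \right)} = 1 \left(-3883\right) 2 \cdot 3 = \left(-3883\right) 6 = -23298$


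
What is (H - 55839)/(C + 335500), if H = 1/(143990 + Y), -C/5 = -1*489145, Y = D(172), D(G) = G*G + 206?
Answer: -9703701419/483321280500 ≈ -0.020077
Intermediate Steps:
D(G) = 206 + G**2 (D(G) = G**2 + 206 = 206 + G**2)
Y = 29790 (Y = 206 + 172**2 = 206 + 29584 = 29790)
C = 2445725 (C = -(-5)*489145 = -5*(-489145) = 2445725)
H = 1/173780 (H = 1/(143990 + 29790) = 1/173780 ≈ 5.7544e-6)
(H - 55839)/(C + 335500) = (1/173780 - 55839)/(2445725 + 335500) = -9703701419/173780/2781225 = -9703701419/173780*1/2781225 = -9703701419/483321280500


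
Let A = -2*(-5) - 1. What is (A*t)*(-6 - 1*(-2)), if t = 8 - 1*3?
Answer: -180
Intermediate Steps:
A = 9 (A = 10 - 1 = 9)
t = 5 (t = 8 - 3 = 5)
(A*t)*(-6 - 1*(-2)) = (9*5)*(-6 - 1*(-2)) = 45*(-6 + 2) = 45*(-4) = -180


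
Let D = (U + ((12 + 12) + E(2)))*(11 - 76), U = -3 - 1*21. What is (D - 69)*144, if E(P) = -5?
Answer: 36864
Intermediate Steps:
U = -24 (U = -3 - 21 = -24)
D = 325 (D = (-24 + ((12 + 12) - 5))*(11 - 76) = (-24 + (24 - 5))*(-65) = (-24 + 19)*(-65) = -5*(-65) = 325)
(D - 69)*144 = (325 - 69)*144 = 256*144 = 36864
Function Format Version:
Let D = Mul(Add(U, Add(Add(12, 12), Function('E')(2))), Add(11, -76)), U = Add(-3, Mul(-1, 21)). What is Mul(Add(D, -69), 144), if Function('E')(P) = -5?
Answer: 36864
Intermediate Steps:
U = -24 (U = Add(-3, -21) = -24)
D = 325 (D = Mul(Add(-24, Add(Add(12, 12), -5)), Add(11, -76)) = Mul(Add(-24, Add(24, -5)), -65) = Mul(Add(-24, 19), -65) = Mul(-5, -65) = 325)
Mul(Add(D, -69), 144) = Mul(Add(325, -69), 144) = Mul(256, 144) = 36864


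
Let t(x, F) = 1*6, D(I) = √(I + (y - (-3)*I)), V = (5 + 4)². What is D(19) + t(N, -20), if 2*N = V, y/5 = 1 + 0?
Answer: 15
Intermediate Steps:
y = 5 (y = 5*(1 + 0) = 5*1 = 5)
V = 81 (V = 9² = 81)
D(I) = √(5 + 4*I) (D(I) = √(I + (5 - (-3)*I)) = √(I + (5 + 3*I)) = √(5 + 4*I))
N = 81/2 (N = (½)*81 = 81/2 ≈ 40.500)
t(x, F) = 6
D(19) + t(N, -20) = √(5 + 4*19) + 6 = √(5 + 76) + 6 = √81 + 6 = 9 + 6 = 15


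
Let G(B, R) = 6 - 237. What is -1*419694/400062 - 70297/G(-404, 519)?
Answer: 4671034850/15402387 ≈ 303.27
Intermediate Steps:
G(B, R) = -231
-1*419694/400062 - 70297/G(-404, 519) = -1*419694/400062 - 70297/(-231) = -419694*1/400062 - 70297*(-1/231) = -69949/66677 + 70297/231 = 4671034850/15402387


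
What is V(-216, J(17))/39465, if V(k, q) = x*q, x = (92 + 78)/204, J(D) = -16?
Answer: -8/23679 ≈ -0.00033785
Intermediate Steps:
x = 5/6 (x = 170*(1/204) = 5/6 ≈ 0.83333)
V(k, q) = 5*q/6
V(-216, J(17))/39465 = ((5/6)*(-16))/39465 = -40/3*1/39465 = -8/23679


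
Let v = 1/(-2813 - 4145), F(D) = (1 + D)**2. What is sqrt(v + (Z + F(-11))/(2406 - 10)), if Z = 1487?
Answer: 5*sqrt(9390360671)/595406 ≈ 0.81376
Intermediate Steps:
v = -1/6958 (v = 1/(-6958) = -1/6958 ≈ -0.00014372)
sqrt(v + (Z + F(-11))/(2406 - 10)) = sqrt(-1/6958 + (1487 + (1 - 11)**2)/(2406 - 10)) = sqrt(-1/6958 + (1487 + (-10)**2)/2396) = sqrt(-1/6958 + (1487 + 100)*(1/2396)) = sqrt(-1/6958 + 1587*(1/2396)) = sqrt(-1/6958 + 1587/2396) = sqrt(5519975/8335684) = 5*sqrt(9390360671)/595406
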